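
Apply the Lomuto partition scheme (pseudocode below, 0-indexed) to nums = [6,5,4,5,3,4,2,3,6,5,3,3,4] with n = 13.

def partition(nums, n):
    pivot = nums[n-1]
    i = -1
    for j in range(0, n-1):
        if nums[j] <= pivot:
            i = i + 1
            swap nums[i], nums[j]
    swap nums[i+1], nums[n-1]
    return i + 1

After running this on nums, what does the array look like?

[4,3,4,2,3,3,3,4,6,5,6,5,5]

pivot=4, i=-1
j=0: 6>4, skip
j=1: 5>4, skip
j=2: 4≤4, i=0, swap(0,2) ⇒ [4,5,6,5,3,4,2,3,6,5,3,3,4]
j=3: 5>4, skip
j=4: 3≤4, i=1, swap(1,4) ⇒ [4,3,6,5,5,4,2,3,6,5,3,3,4]
j=5: 4≤4, i=2, swap(2,5) ⇒ [4,3,4,5,5,6,2,3,6,5,3,3,4]
j=6: 2≤4, i=3, swap(3,6) ⇒ [4,3,4,2,5,6,5,3,6,5,3,3,4]
j=7: 3≤4, i=4, swap(4,7) ⇒ [4,3,4,2,3,6,5,5,6,5,3,3,4]
j=8: 6>4, skip
j=9: 5>4, skip
j=10: 3≤4, i=5, swap(5,10) ⇒ [4,3,4,2,3,3,5,5,6,5,6,3,4]
j=11: 3≤4, i=6, swap(6,11) ⇒ [4,3,4,2,3,3,3,5,6,5,6,5,4]
swap(7,12) ⇒ [4,3,4,2,3,3,3,4,6,5,6,5,5]; return 7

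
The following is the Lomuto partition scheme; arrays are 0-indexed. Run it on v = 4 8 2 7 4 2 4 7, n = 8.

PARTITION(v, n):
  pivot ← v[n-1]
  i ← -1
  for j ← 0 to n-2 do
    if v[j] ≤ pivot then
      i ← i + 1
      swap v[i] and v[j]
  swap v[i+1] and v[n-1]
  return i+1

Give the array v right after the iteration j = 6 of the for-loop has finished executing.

4 2 7 4 2 4 8 7

pivot=7, i=-1
j=0: 4≤7, i=0, swap(0,0) ⇒ 4 8 2 7 4 2 4 7
j=1: 8>7, skip
j=2: 2≤7, i=1, swap(1,2) ⇒ 4 2 8 7 4 2 4 7
j=3: 7≤7, i=2, swap(2,3) ⇒ 4 2 7 8 4 2 4 7
j=4: 4≤7, i=3, swap(3,4) ⇒ 4 2 7 4 8 2 4 7
j=5: 2≤7, i=4, swap(4,5) ⇒ 4 2 7 4 2 8 4 7
j=6: 4≤7, i=5, swap(5,6) ⇒ 4 2 7 4 2 4 8 7
(after j=6) v = 4 2 7 4 2 4 8 7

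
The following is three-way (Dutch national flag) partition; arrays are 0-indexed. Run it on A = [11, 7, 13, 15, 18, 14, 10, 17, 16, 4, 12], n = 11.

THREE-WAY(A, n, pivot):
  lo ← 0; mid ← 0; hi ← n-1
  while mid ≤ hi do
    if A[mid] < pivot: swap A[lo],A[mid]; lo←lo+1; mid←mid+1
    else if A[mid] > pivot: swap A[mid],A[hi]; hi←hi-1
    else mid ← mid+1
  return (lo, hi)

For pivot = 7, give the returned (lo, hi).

lo=0 mid=0 hi=10
11>7: swap(0,10), hi=9 ⇒ [12, 7, 13, 15, 18, 14, 10, 17, 16, 4, 11]
12>7: swap(0,9), hi=8 ⇒ [4, 7, 13, 15, 18, 14, 10, 17, 16, 12, 11]
4<7: swap(0,0), lo=1 mid=1 ⇒ [4, 7, 13, 15, 18, 14, 10, 17, 16, 12, 11]
7=7: mid=2
13>7: swap(2,8), hi=7 ⇒ [4, 7, 16, 15, 18, 14, 10, 17, 13, 12, 11]
16>7: swap(2,7), hi=6 ⇒ [4, 7, 17, 15, 18, 14, 10, 16, 13, 12, 11]
17>7: swap(2,6), hi=5 ⇒ [4, 7, 10, 15, 18, 14, 17, 16, 13, 12, 11]
10>7: swap(2,5), hi=4 ⇒ [4, 7, 14, 15, 18, 10, 17, 16, 13, 12, 11]
14>7: swap(2,4), hi=3 ⇒ [4, 7, 18, 15, 14, 10, 17, 16, 13, 12, 11]
18>7: swap(2,3), hi=2 ⇒ [4, 7, 15, 18, 14, 10, 17, 16, 13, 12, 11]
15>7: swap(2,2), hi=1 ⇒ [4, 7, 15, 18, 14, 10, 17, 16, 13, 12, 11]
done. lo=1 hi=1; A=[4, 7, 15, 18, 14, 10, 17, 16, 13, 12, 11]

(1, 1)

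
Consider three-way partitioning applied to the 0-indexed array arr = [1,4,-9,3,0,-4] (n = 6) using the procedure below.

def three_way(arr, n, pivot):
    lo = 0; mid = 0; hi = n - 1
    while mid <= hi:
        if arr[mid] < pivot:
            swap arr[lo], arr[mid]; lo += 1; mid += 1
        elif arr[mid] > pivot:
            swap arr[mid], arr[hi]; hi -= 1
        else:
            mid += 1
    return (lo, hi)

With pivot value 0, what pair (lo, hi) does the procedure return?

(2, 2)

pivot = 0; lo=0, mid=0, hi=5
arr[mid]=1>0: swap arr[0],arr[5]; hi=4 → [-4,4,-9,3,0,1]
arr[mid]=-4<0: swap arr[0],arr[0]; lo=1,mid=1 → [-4,4,-9,3,0,1]
arr[mid]=4>0: swap arr[1],arr[4]; hi=3 → [-4,0,-9,3,4,1]
arr[mid]=0=0: mid=2
arr[mid]=-9<0: swap arr[1],arr[2]; lo=2,mid=3 → [-4,-9,0,3,4,1]
arr[mid]=3>0: swap arr[3],arr[3]; hi=2 → [-4,-9,0,3,4,1]
end: lo=2, hi=2; arr = [-4,-9,0,3,4,1]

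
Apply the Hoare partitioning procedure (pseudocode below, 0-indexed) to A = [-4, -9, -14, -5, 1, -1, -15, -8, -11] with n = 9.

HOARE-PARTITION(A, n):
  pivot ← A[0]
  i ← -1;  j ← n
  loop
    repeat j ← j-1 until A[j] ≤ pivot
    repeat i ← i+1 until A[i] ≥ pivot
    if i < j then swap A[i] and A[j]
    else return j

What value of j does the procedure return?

pivot = A[0] = -4; i = -1, j = 9
j→8 (A[8]=-11≤-4), i→0 (A[0]=-4≥-4); i<j, swap → [-11, -9, -14, -5, 1, -1, -15, -8, -4]
j→7 (A[7]=-8≤-4), i→4 (A[4]=1≥-4); i<j, swap → [-11, -9, -14, -5, -8, -1, -15, 1, -4]
j→6 (A[6]=-15≤-4), i→5 (A[5]=-1≥-4); i<j, swap → [-11, -9, -14, -5, -8, -15, -1, 1, -4]
j→5, i→6; i≥j, return j=5. A = [-11, -9, -14, -5, -8, -15, -1, 1, -4]

5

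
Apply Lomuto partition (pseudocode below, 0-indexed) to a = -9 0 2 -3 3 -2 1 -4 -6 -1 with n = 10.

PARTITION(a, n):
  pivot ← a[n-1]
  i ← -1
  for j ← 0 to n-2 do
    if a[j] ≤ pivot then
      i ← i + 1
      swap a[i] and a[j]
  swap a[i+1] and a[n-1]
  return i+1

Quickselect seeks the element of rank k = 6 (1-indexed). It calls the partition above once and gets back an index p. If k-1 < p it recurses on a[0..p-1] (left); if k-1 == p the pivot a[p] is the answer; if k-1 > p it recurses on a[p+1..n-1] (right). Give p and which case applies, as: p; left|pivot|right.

5; pivot

pivot=-1, i=-1
j=0: -9≤-1, i=0, swap(0,0) ⇒ -9 0 2 -3 3 -2 1 -4 -6 -1
j=1: 0>-1, skip
j=2: 2>-1, skip
j=3: -3≤-1, i=1, swap(1,3) ⇒ -9 -3 2 0 3 -2 1 -4 -6 -1
j=4: 3>-1, skip
j=5: -2≤-1, i=2, swap(2,5) ⇒ -9 -3 -2 0 3 2 1 -4 -6 -1
j=6: 1>-1, skip
j=7: -4≤-1, i=3, swap(3,7) ⇒ -9 -3 -2 -4 3 2 1 0 -6 -1
j=8: -6≤-1, i=4, swap(4,8) ⇒ -9 -3 -2 -4 -6 2 1 0 3 -1
swap(5,9) ⇒ -9 -3 -2 -4 -6 -1 1 0 3 2; return 5
p = 5; k-1 = 5 == 5 ⇒ pivot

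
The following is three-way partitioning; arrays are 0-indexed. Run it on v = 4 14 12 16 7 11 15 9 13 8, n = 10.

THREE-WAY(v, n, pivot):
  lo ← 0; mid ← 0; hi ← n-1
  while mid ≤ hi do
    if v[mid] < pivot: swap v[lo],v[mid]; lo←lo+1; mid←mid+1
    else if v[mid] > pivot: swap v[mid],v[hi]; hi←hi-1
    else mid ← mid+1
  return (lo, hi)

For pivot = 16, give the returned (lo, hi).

pivot = 16; lo=0, mid=0, hi=9
v[mid]=4<16: swap v[0],v[0]; lo=1,mid=1 → 4 14 12 16 7 11 15 9 13 8
v[mid]=14<16: swap v[1],v[1]; lo=2,mid=2 → 4 14 12 16 7 11 15 9 13 8
v[mid]=12<16: swap v[2],v[2]; lo=3,mid=3 → 4 14 12 16 7 11 15 9 13 8
v[mid]=16=16: mid=4
v[mid]=7<16: swap v[3],v[4]; lo=4,mid=5 → 4 14 12 7 16 11 15 9 13 8
v[mid]=11<16: swap v[4],v[5]; lo=5,mid=6 → 4 14 12 7 11 16 15 9 13 8
v[mid]=15<16: swap v[5],v[6]; lo=6,mid=7 → 4 14 12 7 11 15 16 9 13 8
v[mid]=9<16: swap v[6],v[7]; lo=7,mid=8 → 4 14 12 7 11 15 9 16 13 8
v[mid]=13<16: swap v[7],v[8]; lo=8,mid=9 → 4 14 12 7 11 15 9 13 16 8
v[mid]=8<16: swap v[8],v[9]; lo=9,mid=10 → 4 14 12 7 11 15 9 13 8 16
end: lo=9, hi=9; v = 4 14 12 7 11 15 9 13 8 16

(9, 9)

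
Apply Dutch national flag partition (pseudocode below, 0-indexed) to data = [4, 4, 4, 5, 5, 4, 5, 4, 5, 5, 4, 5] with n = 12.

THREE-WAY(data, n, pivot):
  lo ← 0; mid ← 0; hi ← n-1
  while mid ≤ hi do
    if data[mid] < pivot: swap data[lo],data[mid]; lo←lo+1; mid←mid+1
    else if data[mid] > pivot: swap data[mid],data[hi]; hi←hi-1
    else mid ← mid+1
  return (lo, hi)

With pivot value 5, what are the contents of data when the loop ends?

lo=0 mid=0 hi=11
4<5: swap(0,0), lo=1 mid=1 ⇒ [4, 4, 4, 5, 5, 4, 5, 4, 5, 5, 4, 5]
4<5: swap(1,1), lo=2 mid=2 ⇒ [4, 4, 4, 5, 5, 4, 5, 4, 5, 5, 4, 5]
4<5: swap(2,2), lo=3 mid=3 ⇒ [4, 4, 4, 5, 5, 4, 5, 4, 5, 5, 4, 5]
5=5: mid=4
5=5: mid=5
4<5: swap(3,5), lo=4 mid=6 ⇒ [4, 4, 4, 4, 5, 5, 5, 4, 5, 5, 4, 5]
5=5: mid=7
4<5: swap(4,7), lo=5 mid=8 ⇒ [4, 4, 4, 4, 4, 5, 5, 5, 5, 5, 4, 5]
5=5: mid=9
5=5: mid=10
4<5: swap(5,10), lo=6 mid=11 ⇒ [4, 4, 4, 4, 4, 4, 5, 5, 5, 5, 5, 5]
5=5: mid=12
done. lo=6 hi=11; data=[4, 4, 4, 4, 4, 4, 5, 5, 5, 5, 5, 5]

[4, 4, 4, 4, 4, 4, 5, 5, 5, 5, 5, 5]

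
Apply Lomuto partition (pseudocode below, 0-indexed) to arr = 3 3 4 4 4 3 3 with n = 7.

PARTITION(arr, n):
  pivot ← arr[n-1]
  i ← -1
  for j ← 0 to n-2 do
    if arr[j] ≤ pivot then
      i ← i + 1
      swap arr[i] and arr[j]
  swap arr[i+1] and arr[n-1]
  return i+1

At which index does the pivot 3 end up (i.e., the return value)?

3

pivot=3, i=-1
j=0: 3≤3, i=0, swap(0,0) ⇒ 3 3 4 4 4 3 3
j=1: 3≤3, i=1, swap(1,1) ⇒ 3 3 4 4 4 3 3
j=2: 4>3, skip
j=3: 4>3, skip
j=4: 4>3, skip
j=5: 3≤3, i=2, swap(2,5) ⇒ 3 3 3 4 4 4 3
swap(3,6) ⇒ 3 3 3 3 4 4 4; return 3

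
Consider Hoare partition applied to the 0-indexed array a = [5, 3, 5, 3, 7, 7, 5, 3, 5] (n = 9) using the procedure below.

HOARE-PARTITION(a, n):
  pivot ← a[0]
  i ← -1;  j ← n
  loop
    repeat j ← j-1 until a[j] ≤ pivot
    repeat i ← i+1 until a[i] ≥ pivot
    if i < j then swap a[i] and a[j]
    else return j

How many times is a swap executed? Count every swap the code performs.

3

pivot=5
j stops at 8 (5), i stops at 0 (5); swap ⇒ [5, 3, 5, 3, 7, 7, 5, 3, 5]
j stops at 7 (3), i stops at 2 (5); swap ⇒ [5, 3, 3, 3, 7, 7, 5, 5, 5]
j stops at 6 (5), i stops at 4 (7); swap ⇒ [5, 3, 3, 3, 5, 7, 7, 5, 5]
j stops at 4, i stops at 5; i≥j ⇒ return 4. a=[5, 3, 3, 3, 5, 7, 7, 5, 5]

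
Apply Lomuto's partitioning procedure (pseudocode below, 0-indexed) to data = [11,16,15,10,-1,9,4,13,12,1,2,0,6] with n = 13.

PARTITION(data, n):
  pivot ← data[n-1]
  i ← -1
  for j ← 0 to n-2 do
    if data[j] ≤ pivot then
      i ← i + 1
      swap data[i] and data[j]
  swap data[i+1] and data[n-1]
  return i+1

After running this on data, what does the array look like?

pivot=6, i=-1
j=0: 11>6, skip
j=1: 16>6, skip
j=2: 15>6, skip
j=3: 10>6, skip
j=4: -1≤6, i=0, swap(0,4) ⇒ [-1,16,15,10,11,9,4,13,12,1,2,0,6]
j=5: 9>6, skip
j=6: 4≤6, i=1, swap(1,6) ⇒ [-1,4,15,10,11,9,16,13,12,1,2,0,6]
j=7: 13>6, skip
j=8: 12>6, skip
j=9: 1≤6, i=2, swap(2,9) ⇒ [-1,4,1,10,11,9,16,13,12,15,2,0,6]
j=10: 2≤6, i=3, swap(3,10) ⇒ [-1,4,1,2,11,9,16,13,12,15,10,0,6]
j=11: 0≤6, i=4, swap(4,11) ⇒ [-1,4,1,2,0,9,16,13,12,15,10,11,6]
swap(5,12) ⇒ [-1,4,1,2,0,6,16,13,12,15,10,11,9]; return 5

[-1,4,1,2,0,6,16,13,12,15,10,11,9]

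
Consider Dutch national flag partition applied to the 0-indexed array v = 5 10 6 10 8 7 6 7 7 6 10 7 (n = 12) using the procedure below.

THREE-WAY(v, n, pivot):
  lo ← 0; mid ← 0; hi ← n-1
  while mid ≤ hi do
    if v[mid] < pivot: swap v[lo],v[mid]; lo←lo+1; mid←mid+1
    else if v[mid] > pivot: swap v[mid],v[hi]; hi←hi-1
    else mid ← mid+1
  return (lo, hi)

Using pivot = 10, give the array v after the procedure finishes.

5 6 8 7 6 7 7 6 7 10 10 10

pivot = 10; lo=0, mid=0, hi=11
v[mid]=5<10: swap v[0],v[0]; lo=1,mid=1 → 5 10 6 10 8 7 6 7 7 6 10 7
v[mid]=10=10: mid=2
v[mid]=6<10: swap v[1],v[2]; lo=2,mid=3 → 5 6 10 10 8 7 6 7 7 6 10 7
v[mid]=10=10: mid=4
v[mid]=8<10: swap v[2],v[4]; lo=3,mid=5 → 5 6 8 10 10 7 6 7 7 6 10 7
v[mid]=7<10: swap v[3],v[5]; lo=4,mid=6 → 5 6 8 7 10 10 6 7 7 6 10 7
v[mid]=6<10: swap v[4],v[6]; lo=5,mid=7 → 5 6 8 7 6 10 10 7 7 6 10 7
v[mid]=7<10: swap v[5],v[7]; lo=6,mid=8 → 5 6 8 7 6 7 10 10 7 6 10 7
v[mid]=7<10: swap v[6],v[8]; lo=7,mid=9 → 5 6 8 7 6 7 7 10 10 6 10 7
v[mid]=6<10: swap v[7],v[9]; lo=8,mid=10 → 5 6 8 7 6 7 7 6 10 10 10 7
v[mid]=10=10: mid=11
v[mid]=7<10: swap v[8],v[11]; lo=9,mid=12 → 5 6 8 7 6 7 7 6 7 10 10 10
end: lo=9, hi=11; v = 5 6 8 7 6 7 7 6 7 10 10 10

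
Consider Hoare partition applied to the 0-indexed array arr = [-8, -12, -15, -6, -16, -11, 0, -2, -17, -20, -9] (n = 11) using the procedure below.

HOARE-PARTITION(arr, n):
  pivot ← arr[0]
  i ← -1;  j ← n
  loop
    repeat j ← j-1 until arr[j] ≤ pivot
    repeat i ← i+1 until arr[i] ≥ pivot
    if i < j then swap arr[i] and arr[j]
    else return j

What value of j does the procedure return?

6

pivot = arr[0] = -8; i = -1, j = 11
j→10 (arr[10]=-9≤-8), i→0 (arr[0]=-8≥-8); i<j, swap → [-9, -12, -15, -6, -16, -11, 0, -2, -17, -20, -8]
j→9 (arr[9]=-20≤-8), i→3 (arr[3]=-6≥-8); i<j, swap → [-9, -12, -15, -20, -16, -11, 0, -2, -17, -6, -8]
j→8 (arr[8]=-17≤-8), i→6 (arr[6]=0≥-8); i<j, swap → [-9, -12, -15, -20, -16, -11, -17, -2, 0, -6, -8]
j→6, i→7; i≥j, return j=6. arr = [-9, -12, -15, -20, -16, -11, -17, -2, 0, -6, -8]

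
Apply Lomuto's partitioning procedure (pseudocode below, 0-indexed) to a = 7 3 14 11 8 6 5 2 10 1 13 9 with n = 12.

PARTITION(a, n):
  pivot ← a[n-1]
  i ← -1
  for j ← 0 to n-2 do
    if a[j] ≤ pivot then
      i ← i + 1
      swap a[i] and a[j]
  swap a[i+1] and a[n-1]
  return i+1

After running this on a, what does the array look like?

pivot=9, i=-1
j=0: 7≤9, i=0, swap(0,0) ⇒ 7 3 14 11 8 6 5 2 10 1 13 9
j=1: 3≤9, i=1, swap(1,1) ⇒ 7 3 14 11 8 6 5 2 10 1 13 9
j=2: 14>9, skip
j=3: 11>9, skip
j=4: 8≤9, i=2, swap(2,4) ⇒ 7 3 8 11 14 6 5 2 10 1 13 9
j=5: 6≤9, i=3, swap(3,5) ⇒ 7 3 8 6 14 11 5 2 10 1 13 9
j=6: 5≤9, i=4, swap(4,6) ⇒ 7 3 8 6 5 11 14 2 10 1 13 9
j=7: 2≤9, i=5, swap(5,7) ⇒ 7 3 8 6 5 2 14 11 10 1 13 9
j=8: 10>9, skip
j=9: 1≤9, i=6, swap(6,9) ⇒ 7 3 8 6 5 2 1 11 10 14 13 9
j=10: 13>9, skip
swap(7,11) ⇒ 7 3 8 6 5 2 1 9 10 14 13 11; return 7

7 3 8 6 5 2 1 9 10 14 13 11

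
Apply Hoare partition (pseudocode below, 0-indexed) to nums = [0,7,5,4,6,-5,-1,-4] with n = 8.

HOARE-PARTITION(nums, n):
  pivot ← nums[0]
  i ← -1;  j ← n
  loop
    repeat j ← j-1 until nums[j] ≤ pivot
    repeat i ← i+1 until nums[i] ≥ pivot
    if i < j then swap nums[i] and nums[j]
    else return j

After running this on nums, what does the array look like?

pivot = nums[0] = 0; i = -1, j = 8
j→7 (nums[7]=-4≤0), i→0 (nums[0]=0≥0); i<j, swap → [-4,7,5,4,6,-5,-1,0]
j→6 (nums[6]=-1≤0), i→1 (nums[1]=7≥0); i<j, swap → [-4,-1,5,4,6,-5,7,0]
j→5 (nums[5]=-5≤0), i→2 (nums[2]=5≥0); i<j, swap → [-4,-1,-5,4,6,5,7,0]
j→2, i→3; i≥j, return j=2. nums = [-4,-1,-5,4,6,5,7,0]

[-4,-1,-5,4,6,5,7,0]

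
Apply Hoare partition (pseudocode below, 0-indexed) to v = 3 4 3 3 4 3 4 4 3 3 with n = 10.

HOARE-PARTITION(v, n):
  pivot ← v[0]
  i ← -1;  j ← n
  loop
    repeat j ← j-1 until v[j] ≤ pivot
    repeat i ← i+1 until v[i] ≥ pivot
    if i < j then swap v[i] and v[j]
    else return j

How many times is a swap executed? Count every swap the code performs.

3

pivot = v[0] = 3; i = -1, j = 10
j→9 (v[9]=3≤3), i→0 (v[0]=3≥3); i<j, swap → 3 4 3 3 4 3 4 4 3 3
j→8 (v[8]=3≤3), i→1 (v[1]=4≥3); i<j, swap → 3 3 3 3 4 3 4 4 4 3
j→5 (v[5]=3≤3), i→2 (v[2]=3≥3); i<j, swap → 3 3 3 3 4 3 4 4 4 3
j→3, i→3; i≥j, return j=3. v = 3 3 3 3 4 3 4 4 4 3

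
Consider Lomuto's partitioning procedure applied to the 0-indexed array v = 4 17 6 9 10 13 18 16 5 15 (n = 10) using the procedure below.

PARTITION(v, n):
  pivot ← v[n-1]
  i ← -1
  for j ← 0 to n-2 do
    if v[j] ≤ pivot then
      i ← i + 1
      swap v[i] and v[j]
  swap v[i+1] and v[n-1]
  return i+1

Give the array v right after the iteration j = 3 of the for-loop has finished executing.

pivot=15, i=-1
j=0: 4≤15, i=0, swap(0,0) ⇒ 4 17 6 9 10 13 18 16 5 15
j=1: 17>15, skip
j=2: 6≤15, i=1, swap(1,2) ⇒ 4 6 17 9 10 13 18 16 5 15
j=3: 9≤15, i=2, swap(2,3) ⇒ 4 6 9 17 10 13 18 16 5 15
(after j=3) v = 4 6 9 17 10 13 18 16 5 15

4 6 9 17 10 13 18 16 5 15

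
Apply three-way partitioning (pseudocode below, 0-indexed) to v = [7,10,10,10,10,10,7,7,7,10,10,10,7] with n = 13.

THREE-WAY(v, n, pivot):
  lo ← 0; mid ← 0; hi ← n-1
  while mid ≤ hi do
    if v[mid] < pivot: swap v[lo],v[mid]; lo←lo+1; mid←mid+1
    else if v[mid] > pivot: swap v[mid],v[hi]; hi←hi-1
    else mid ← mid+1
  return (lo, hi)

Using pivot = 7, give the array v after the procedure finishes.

[7,7,7,7,7,10,10,10,10,10,10,10,10]

pivot = 7; lo=0, mid=0, hi=12
v[mid]=7=7: mid=1
v[mid]=10>7: swap v[1],v[12]; hi=11 → [7,7,10,10,10,10,7,7,7,10,10,10,10]
v[mid]=7=7: mid=2
v[mid]=10>7: swap v[2],v[11]; hi=10 → [7,7,10,10,10,10,7,7,7,10,10,10,10]
v[mid]=10>7: swap v[2],v[10]; hi=9 → [7,7,10,10,10,10,7,7,7,10,10,10,10]
v[mid]=10>7: swap v[2],v[9]; hi=8 → [7,7,10,10,10,10,7,7,7,10,10,10,10]
v[mid]=10>7: swap v[2],v[8]; hi=7 → [7,7,7,10,10,10,7,7,10,10,10,10,10]
v[mid]=7=7: mid=3
v[mid]=10>7: swap v[3],v[7]; hi=6 → [7,7,7,7,10,10,7,10,10,10,10,10,10]
v[mid]=7=7: mid=4
v[mid]=10>7: swap v[4],v[6]; hi=5 → [7,7,7,7,7,10,10,10,10,10,10,10,10]
v[mid]=7=7: mid=5
v[mid]=10>7: swap v[5],v[5]; hi=4 → [7,7,7,7,7,10,10,10,10,10,10,10,10]
end: lo=0, hi=4; v = [7,7,7,7,7,10,10,10,10,10,10,10,10]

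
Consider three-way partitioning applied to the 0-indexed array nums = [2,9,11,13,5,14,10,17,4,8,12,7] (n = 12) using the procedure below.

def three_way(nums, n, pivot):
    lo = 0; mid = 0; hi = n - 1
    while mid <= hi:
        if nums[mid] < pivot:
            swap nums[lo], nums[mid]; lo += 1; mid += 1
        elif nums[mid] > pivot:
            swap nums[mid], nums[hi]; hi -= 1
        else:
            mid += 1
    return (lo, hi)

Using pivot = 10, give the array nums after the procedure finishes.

[2,9,7,8,5,4,10,17,14,12,13,11]

pivot = 10; lo=0, mid=0, hi=11
nums[mid]=2<10: swap nums[0],nums[0]; lo=1,mid=1 → [2,9,11,13,5,14,10,17,4,8,12,7]
nums[mid]=9<10: swap nums[1],nums[1]; lo=2,mid=2 → [2,9,11,13,5,14,10,17,4,8,12,7]
nums[mid]=11>10: swap nums[2],nums[11]; hi=10 → [2,9,7,13,5,14,10,17,4,8,12,11]
nums[mid]=7<10: swap nums[2],nums[2]; lo=3,mid=3 → [2,9,7,13,5,14,10,17,4,8,12,11]
nums[mid]=13>10: swap nums[3],nums[10]; hi=9 → [2,9,7,12,5,14,10,17,4,8,13,11]
nums[mid]=12>10: swap nums[3],nums[9]; hi=8 → [2,9,7,8,5,14,10,17,4,12,13,11]
nums[mid]=8<10: swap nums[3],nums[3]; lo=4,mid=4 → [2,9,7,8,5,14,10,17,4,12,13,11]
nums[mid]=5<10: swap nums[4],nums[4]; lo=5,mid=5 → [2,9,7,8,5,14,10,17,4,12,13,11]
nums[mid]=14>10: swap nums[5],nums[8]; hi=7 → [2,9,7,8,5,4,10,17,14,12,13,11]
nums[mid]=4<10: swap nums[5],nums[5]; lo=6,mid=6 → [2,9,7,8,5,4,10,17,14,12,13,11]
nums[mid]=10=10: mid=7
nums[mid]=17>10: swap nums[7],nums[7]; hi=6 → [2,9,7,8,5,4,10,17,14,12,13,11]
end: lo=6, hi=6; nums = [2,9,7,8,5,4,10,17,14,12,13,11]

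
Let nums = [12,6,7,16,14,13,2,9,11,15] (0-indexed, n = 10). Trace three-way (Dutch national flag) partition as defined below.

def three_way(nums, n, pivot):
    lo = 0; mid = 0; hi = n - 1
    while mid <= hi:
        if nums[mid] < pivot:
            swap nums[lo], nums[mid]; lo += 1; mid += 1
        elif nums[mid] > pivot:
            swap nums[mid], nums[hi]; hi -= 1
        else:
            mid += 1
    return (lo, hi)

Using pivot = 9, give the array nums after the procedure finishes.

lo=0 mid=0 hi=9
12>9: swap(0,9), hi=8 ⇒ [15,6,7,16,14,13,2,9,11,12]
15>9: swap(0,8), hi=7 ⇒ [11,6,7,16,14,13,2,9,15,12]
11>9: swap(0,7), hi=6 ⇒ [9,6,7,16,14,13,2,11,15,12]
9=9: mid=1
6<9: swap(0,1), lo=1 mid=2 ⇒ [6,9,7,16,14,13,2,11,15,12]
7<9: swap(1,2), lo=2 mid=3 ⇒ [6,7,9,16,14,13,2,11,15,12]
16>9: swap(3,6), hi=5 ⇒ [6,7,9,2,14,13,16,11,15,12]
2<9: swap(2,3), lo=3 mid=4 ⇒ [6,7,2,9,14,13,16,11,15,12]
14>9: swap(4,5), hi=4 ⇒ [6,7,2,9,13,14,16,11,15,12]
13>9: swap(4,4), hi=3 ⇒ [6,7,2,9,13,14,16,11,15,12]
done. lo=3 hi=3; nums=[6,7,2,9,13,14,16,11,15,12]

[6,7,2,9,13,14,16,11,15,12]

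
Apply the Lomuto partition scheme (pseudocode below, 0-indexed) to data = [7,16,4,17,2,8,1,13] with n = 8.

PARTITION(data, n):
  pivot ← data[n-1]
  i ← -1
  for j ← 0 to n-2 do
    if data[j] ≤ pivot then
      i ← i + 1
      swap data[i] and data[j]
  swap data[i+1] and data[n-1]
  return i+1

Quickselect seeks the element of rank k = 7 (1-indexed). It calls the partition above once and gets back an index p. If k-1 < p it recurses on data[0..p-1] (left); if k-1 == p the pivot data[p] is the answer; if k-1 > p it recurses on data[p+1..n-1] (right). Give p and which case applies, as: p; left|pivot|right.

5; right

pivot=13, i=-1
j=0: 7≤13, i=0, swap(0,0) ⇒ [7,16,4,17,2,8,1,13]
j=1: 16>13, skip
j=2: 4≤13, i=1, swap(1,2) ⇒ [7,4,16,17,2,8,1,13]
j=3: 17>13, skip
j=4: 2≤13, i=2, swap(2,4) ⇒ [7,4,2,17,16,8,1,13]
j=5: 8≤13, i=3, swap(3,5) ⇒ [7,4,2,8,16,17,1,13]
j=6: 1≤13, i=4, swap(4,6) ⇒ [7,4,2,8,1,17,16,13]
swap(5,7) ⇒ [7,4,2,8,1,13,16,17]; return 5
p = 5; k-1 = 6 > 5 ⇒ right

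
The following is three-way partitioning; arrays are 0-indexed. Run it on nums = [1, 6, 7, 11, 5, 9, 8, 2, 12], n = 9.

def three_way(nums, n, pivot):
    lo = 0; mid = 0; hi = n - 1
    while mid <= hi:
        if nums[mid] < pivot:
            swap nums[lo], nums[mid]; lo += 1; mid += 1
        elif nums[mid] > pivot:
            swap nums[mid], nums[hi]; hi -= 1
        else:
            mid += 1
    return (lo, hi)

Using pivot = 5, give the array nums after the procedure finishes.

[1, 2, 5, 11, 9, 8, 7, 12, 6]

lo=0 mid=0 hi=8
1<5: swap(0,0), lo=1 mid=1 ⇒ [1, 6, 7, 11, 5, 9, 8, 2, 12]
6>5: swap(1,8), hi=7 ⇒ [1, 12, 7, 11, 5, 9, 8, 2, 6]
12>5: swap(1,7), hi=6 ⇒ [1, 2, 7, 11, 5, 9, 8, 12, 6]
2<5: swap(1,1), lo=2 mid=2 ⇒ [1, 2, 7, 11, 5, 9, 8, 12, 6]
7>5: swap(2,6), hi=5 ⇒ [1, 2, 8, 11, 5, 9, 7, 12, 6]
8>5: swap(2,5), hi=4 ⇒ [1, 2, 9, 11, 5, 8, 7, 12, 6]
9>5: swap(2,4), hi=3 ⇒ [1, 2, 5, 11, 9, 8, 7, 12, 6]
5=5: mid=3
11>5: swap(3,3), hi=2 ⇒ [1, 2, 5, 11, 9, 8, 7, 12, 6]
done. lo=2 hi=2; nums=[1, 2, 5, 11, 9, 8, 7, 12, 6]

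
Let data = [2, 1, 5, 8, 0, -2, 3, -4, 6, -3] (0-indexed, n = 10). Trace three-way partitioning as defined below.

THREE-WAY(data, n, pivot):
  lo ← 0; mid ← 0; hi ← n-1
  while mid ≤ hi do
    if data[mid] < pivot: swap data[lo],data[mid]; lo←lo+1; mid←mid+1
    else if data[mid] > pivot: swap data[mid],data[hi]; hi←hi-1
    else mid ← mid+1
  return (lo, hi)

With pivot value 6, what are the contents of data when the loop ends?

pivot = 6; lo=0, mid=0, hi=9
data[mid]=2<6: swap data[0],data[0]; lo=1,mid=1 → [2, 1, 5, 8, 0, -2, 3, -4, 6, -3]
data[mid]=1<6: swap data[1],data[1]; lo=2,mid=2 → [2, 1, 5, 8, 0, -2, 3, -4, 6, -3]
data[mid]=5<6: swap data[2],data[2]; lo=3,mid=3 → [2, 1, 5, 8, 0, -2, 3, -4, 6, -3]
data[mid]=8>6: swap data[3],data[9]; hi=8 → [2, 1, 5, -3, 0, -2, 3, -4, 6, 8]
data[mid]=-3<6: swap data[3],data[3]; lo=4,mid=4 → [2, 1, 5, -3, 0, -2, 3, -4, 6, 8]
data[mid]=0<6: swap data[4],data[4]; lo=5,mid=5 → [2, 1, 5, -3, 0, -2, 3, -4, 6, 8]
data[mid]=-2<6: swap data[5],data[5]; lo=6,mid=6 → [2, 1, 5, -3, 0, -2, 3, -4, 6, 8]
data[mid]=3<6: swap data[6],data[6]; lo=7,mid=7 → [2, 1, 5, -3, 0, -2, 3, -4, 6, 8]
data[mid]=-4<6: swap data[7],data[7]; lo=8,mid=8 → [2, 1, 5, -3, 0, -2, 3, -4, 6, 8]
data[mid]=6=6: mid=9
end: lo=8, hi=8; data = [2, 1, 5, -3, 0, -2, 3, -4, 6, 8]

[2, 1, 5, -3, 0, -2, 3, -4, 6, 8]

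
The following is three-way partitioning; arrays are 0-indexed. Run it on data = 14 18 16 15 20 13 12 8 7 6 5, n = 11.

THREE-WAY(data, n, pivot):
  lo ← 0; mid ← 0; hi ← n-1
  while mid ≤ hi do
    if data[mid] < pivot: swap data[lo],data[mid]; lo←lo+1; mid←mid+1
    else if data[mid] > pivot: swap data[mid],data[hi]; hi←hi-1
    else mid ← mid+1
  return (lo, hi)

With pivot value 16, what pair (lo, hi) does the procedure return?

pivot = 16; lo=0, mid=0, hi=10
data[mid]=14<16: swap data[0],data[0]; lo=1,mid=1 → 14 18 16 15 20 13 12 8 7 6 5
data[mid]=18>16: swap data[1],data[10]; hi=9 → 14 5 16 15 20 13 12 8 7 6 18
data[mid]=5<16: swap data[1],data[1]; lo=2,mid=2 → 14 5 16 15 20 13 12 8 7 6 18
data[mid]=16=16: mid=3
data[mid]=15<16: swap data[2],data[3]; lo=3,mid=4 → 14 5 15 16 20 13 12 8 7 6 18
data[mid]=20>16: swap data[4],data[9]; hi=8 → 14 5 15 16 6 13 12 8 7 20 18
data[mid]=6<16: swap data[3],data[4]; lo=4,mid=5 → 14 5 15 6 16 13 12 8 7 20 18
data[mid]=13<16: swap data[4],data[5]; lo=5,mid=6 → 14 5 15 6 13 16 12 8 7 20 18
data[mid]=12<16: swap data[5],data[6]; lo=6,mid=7 → 14 5 15 6 13 12 16 8 7 20 18
data[mid]=8<16: swap data[6],data[7]; lo=7,mid=8 → 14 5 15 6 13 12 8 16 7 20 18
data[mid]=7<16: swap data[7],data[8]; lo=8,mid=9 → 14 5 15 6 13 12 8 7 16 20 18
end: lo=8, hi=8; data = 14 5 15 6 13 12 8 7 16 20 18

(8, 8)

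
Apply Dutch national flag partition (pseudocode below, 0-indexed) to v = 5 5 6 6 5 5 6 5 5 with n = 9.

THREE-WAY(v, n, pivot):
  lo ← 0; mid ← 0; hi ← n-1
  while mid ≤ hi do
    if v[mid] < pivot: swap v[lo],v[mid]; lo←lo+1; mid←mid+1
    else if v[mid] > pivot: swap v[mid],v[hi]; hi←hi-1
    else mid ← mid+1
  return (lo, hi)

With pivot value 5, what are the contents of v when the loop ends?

5 5 5 5 5 5 6 6 6

pivot = 5; lo=0, mid=0, hi=8
v[mid]=5=5: mid=1
v[mid]=5=5: mid=2
v[mid]=6>5: swap v[2],v[8]; hi=7 → 5 5 5 6 5 5 6 5 6
v[mid]=5=5: mid=3
v[mid]=6>5: swap v[3],v[7]; hi=6 → 5 5 5 5 5 5 6 6 6
v[mid]=5=5: mid=4
v[mid]=5=5: mid=5
v[mid]=5=5: mid=6
v[mid]=6>5: swap v[6],v[6]; hi=5 → 5 5 5 5 5 5 6 6 6
end: lo=0, hi=5; v = 5 5 5 5 5 5 6 6 6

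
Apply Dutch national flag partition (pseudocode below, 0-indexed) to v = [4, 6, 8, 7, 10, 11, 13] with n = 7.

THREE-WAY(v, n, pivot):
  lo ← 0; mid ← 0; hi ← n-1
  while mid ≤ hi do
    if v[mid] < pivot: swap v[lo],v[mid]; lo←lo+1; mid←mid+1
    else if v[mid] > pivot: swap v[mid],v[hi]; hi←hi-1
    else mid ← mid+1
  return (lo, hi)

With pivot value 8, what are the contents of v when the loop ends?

pivot = 8; lo=0, mid=0, hi=6
v[mid]=4<8: swap v[0],v[0]; lo=1,mid=1 → [4, 6, 8, 7, 10, 11, 13]
v[mid]=6<8: swap v[1],v[1]; lo=2,mid=2 → [4, 6, 8, 7, 10, 11, 13]
v[mid]=8=8: mid=3
v[mid]=7<8: swap v[2],v[3]; lo=3,mid=4 → [4, 6, 7, 8, 10, 11, 13]
v[mid]=10>8: swap v[4],v[6]; hi=5 → [4, 6, 7, 8, 13, 11, 10]
v[mid]=13>8: swap v[4],v[5]; hi=4 → [4, 6, 7, 8, 11, 13, 10]
v[mid]=11>8: swap v[4],v[4]; hi=3 → [4, 6, 7, 8, 11, 13, 10]
end: lo=3, hi=3; v = [4, 6, 7, 8, 11, 13, 10]

[4, 6, 7, 8, 11, 13, 10]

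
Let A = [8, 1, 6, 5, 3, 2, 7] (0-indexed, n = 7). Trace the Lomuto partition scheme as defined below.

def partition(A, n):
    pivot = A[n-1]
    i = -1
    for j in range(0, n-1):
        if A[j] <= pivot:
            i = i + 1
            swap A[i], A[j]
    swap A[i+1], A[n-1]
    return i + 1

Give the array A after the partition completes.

pivot = A[6] = 7; i = -1
j=0: A[0]=8 > 7 → no swap
j=1: A[1]=1 ≤ 7 → i=0, swap A[0],A[1] → [1, 8, 6, 5, 3, 2, 7]
j=2: A[2]=6 ≤ 7 → i=1, swap A[1],A[2] → [1, 6, 8, 5, 3, 2, 7]
j=3: A[3]=5 ≤ 7 → i=2, swap A[2],A[3] → [1, 6, 5, 8, 3, 2, 7]
j=4: A[4]=3 ≤ 7 → i=3, swap A[3],A[4] → [1, 6, 5, 3, 8, 2, 7]
j=5: A[5]=2 ≤ 7 → i=4, swap A[4],A[5] → [1, 6, 5, 3, 2, 8, 7]
final swap A[5],A[6] → [1, 6, 5, 3, 2, 7, 8]; return 5

[1, 6, 5, 3, 2, 7, 8]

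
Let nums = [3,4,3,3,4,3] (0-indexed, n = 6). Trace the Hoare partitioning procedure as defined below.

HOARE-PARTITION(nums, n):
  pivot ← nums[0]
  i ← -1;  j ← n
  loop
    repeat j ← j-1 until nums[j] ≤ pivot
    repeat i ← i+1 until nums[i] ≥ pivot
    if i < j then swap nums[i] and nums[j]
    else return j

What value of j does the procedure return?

2

pivot = nums[0] = 3; i = -1, j = 6
j→5 (nums[5]=3≤3), i→0 (nums[0]=3≥3); i<j, swap → [3,4,3,3,4,3]
j→3 (nums[3]=3≤3), i→1 (nums[1]=4≥3); i<j, swap → [3,3,3,4,4,3]
j→2, i→2; i≥j, return j=2. nums = [3,3,3,4,4,3]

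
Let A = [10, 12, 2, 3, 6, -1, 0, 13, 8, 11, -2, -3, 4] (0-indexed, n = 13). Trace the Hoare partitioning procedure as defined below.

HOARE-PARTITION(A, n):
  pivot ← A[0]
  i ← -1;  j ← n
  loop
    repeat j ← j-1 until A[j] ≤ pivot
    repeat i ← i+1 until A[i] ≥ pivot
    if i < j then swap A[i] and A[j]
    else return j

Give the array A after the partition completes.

pivot=10
j stops at 12 (4), i stops at 0 (10); swap ⇒ [4, 12, 2, 3, 6, -1, 0, 13, 8, 11, -2, -3, 10]
j stops at 11 (-3), i stops at 1 (12); swap ⇒ [4, -3, 2, 3, 6, -1, 0, 13, 8, 11, -2, 12, 10]
j stops at 10 (-2), i stops at 7 (13); swap ⇒ [4, -3, 2, 3, 6, -1, 0, -2, 8, 11, 13, 12, 10]
j stops at 8, i stops at 9; i≥j ⇒ return 8. A=[4, -3, 2, 3, 6, -1, 0, -2, 8, 11, 13, 12, 10]

[4, -3, 2, 3, 6, -1, 0, -2, 8, 11, 13, 12, 10]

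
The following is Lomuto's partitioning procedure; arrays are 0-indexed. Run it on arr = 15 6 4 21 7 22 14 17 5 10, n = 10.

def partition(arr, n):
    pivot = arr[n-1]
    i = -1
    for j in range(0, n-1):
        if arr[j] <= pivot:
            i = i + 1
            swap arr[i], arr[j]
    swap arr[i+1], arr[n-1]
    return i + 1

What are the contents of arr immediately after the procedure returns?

pivot=10, i=-1
j=0: 15>10, skip
j=1: 6≤10, i=0, swap(0,1) ⇒ 6 15 4 21 7 22 14 17 5 10
j=2: 4≤10, i=1, swap(1,2) ⇒ 6 4 15 21 7 22 14 17 5 10
j=3: 21>10, skip
j=4: 7≤10, i=2, swap(2,4) ⇒ 6 4 7 21 15 22 14 17 5 10
j=5: 22>10, skip
j=6: 14>10, skip
j=7: 17>10, skip
j=8: 5≤10, i=3, swap(3,8) ⇒ 6 4 7 5 15 22 14 17 21 10
swap(4,9) ⇒ 6 4 7 5 10 22 14 17 21 15; return 4

6 4 7 5 10 22 14 17 21 15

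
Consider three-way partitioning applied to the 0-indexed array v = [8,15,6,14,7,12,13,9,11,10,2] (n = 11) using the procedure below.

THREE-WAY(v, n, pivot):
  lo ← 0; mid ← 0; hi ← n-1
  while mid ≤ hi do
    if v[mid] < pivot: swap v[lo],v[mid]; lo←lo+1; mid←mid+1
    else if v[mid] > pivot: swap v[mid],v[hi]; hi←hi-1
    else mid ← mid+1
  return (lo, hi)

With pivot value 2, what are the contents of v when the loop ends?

[2,6,14,7,12,13,9,11,10,15,8]

pivot = 2; lo=0, mid=0, hi=10
v[mid]=8>2: swap v[0],v[10]; hi=9 → [2,15,6,14,7,12,13,9,11,10,8]
v[mid]=2=2: mid=1
v[mid]=15>2: swap v[1],v[9]; hi=8 → [2,10,6,14,7,12,13,9,11,15,8]
v[mid]=10>2: swap v[1],v[8]; hi=7 → [2,11,6,14,7,12,13,9,10,15,8]
v[mid]=11>2: swap v[1],v[7]; hi=6 → [2,9,6,14,7,12,13,11,10,15,8]
v[mid]=9>2: swap v[1],v[6]; hi=5 → [2,13,6,14,7,12,9,11,10,15,8]
v[mid]=13>2: swap v[1],v[5]; hi=4 → [2,12,6,14,7,13,9,11,10,15,8]
v[mid]=12>2: swap v[1],v[4]; hi=3 → [2,7,6,14,12,13,9,11,10,15,8]
v[mid]=7>2: swap v[1],v[3]; hi=2 → [2,14,6,7,12,13,9,11,10,15,8]
v[mid]=14>2: swap v[1],v[2]; hi=1 → [2,6,14,7,12,13,9,11,10,15,8]
v[mid]=6>2: swap v[1],v[1]; hi=0 → [2,6,14,7,12,13,9,11,10,15,8]
end: lo=0, hi=0; v = [2,6,14,7,12,13,9,11,10,15,8]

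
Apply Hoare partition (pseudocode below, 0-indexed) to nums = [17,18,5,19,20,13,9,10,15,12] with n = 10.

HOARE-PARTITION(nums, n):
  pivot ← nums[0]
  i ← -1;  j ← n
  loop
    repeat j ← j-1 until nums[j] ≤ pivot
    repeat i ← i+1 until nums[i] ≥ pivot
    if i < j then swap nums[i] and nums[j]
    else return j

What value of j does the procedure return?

pivot = nums[0] = 17; i = -1, j = 10
j→9 (nums[9]=12≤17), i→0 (nums[0]=17≥17); i<j, swap → [12,18,5,19,20,13,9,10,15,17]
j→8 (nums[8]=15≤17), i→1 (nums[1]=18≥17); i<j, swap → [12,15,5,19,20,13,9,10,18,17]
j→7 (nums[7]=10≤17), i→3 (nums[3]=19≥17); i<j, swap → [12,15,5,10,20,13,9,19,18,17]
j→6 (nums[6]=9≤17), i→4 (nums[4]=20≥17); i<j, swap → [12,15,5,10,9,13,20,19,18,17]
j→5, i→6; i≥j, return j=5. nums = [12,15,5,10,9,13,20,19,18,17]

5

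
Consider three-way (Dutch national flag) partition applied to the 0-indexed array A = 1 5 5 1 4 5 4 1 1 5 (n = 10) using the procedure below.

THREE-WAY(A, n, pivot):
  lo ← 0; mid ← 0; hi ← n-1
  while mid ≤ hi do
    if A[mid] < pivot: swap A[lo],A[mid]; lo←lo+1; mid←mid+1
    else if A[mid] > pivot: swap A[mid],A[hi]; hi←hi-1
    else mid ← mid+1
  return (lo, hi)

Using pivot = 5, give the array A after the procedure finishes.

1 1 4 4 1 1 5 5 5 5

pivot = 5; lo=0, mid=0, hi=9
A[mid]=1<5: swap A[0],A[0]; lo=1,mid=1 → 1 5 5 1 4 5 4 1 1 5
A[mid]=5=5: mid=2
A[mid]=5=5: mid=3
A[mid]=1<5: swap A[1],A[3]; lo=2,mid=4 → 1 1 5 5 4 5 4 1 1 5
A[mid]=4<5: swap A[2],A[4]; lo=3,mid=5 → 1 1 4 5 5 5 4 1 1 5
A[mid]=5=5: mid=6
A[mid]=4<5: swap A[3],A[6]; lo=4,mid=7 → 1 1 4 4 5 5 5 1 1 5
A[mid]=1<5: swap A[4],A[7]; lo=5,mid=8 → 1 1 4 4 1 5 5 5 1 5
A[mid]=1<5: swap A[5],A[8]; lo=6,mid=9 → 1 1 4 4 1 1 5 5 5 5
A[mid]=5=5: mid=10
end: lo=6, hi=9; A = 1 1 4 4 1 1 5 5 5 5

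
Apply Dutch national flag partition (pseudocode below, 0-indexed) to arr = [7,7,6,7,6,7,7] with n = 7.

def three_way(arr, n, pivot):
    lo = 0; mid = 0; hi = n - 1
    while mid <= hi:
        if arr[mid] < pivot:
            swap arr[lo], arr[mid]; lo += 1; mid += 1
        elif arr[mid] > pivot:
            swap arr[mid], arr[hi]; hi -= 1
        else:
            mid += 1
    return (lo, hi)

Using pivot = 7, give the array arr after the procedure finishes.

[6,6,7,7,7,7,7]

pivot = 7; lo=0, mid=0, hi=6
arr[mid]=7=7: mid=1
arr[mid]=7=7: mid=2
arr[mid]=6<7: swap arr[0],arr[2]; lo=1,mid=3 → [6,7,7,7,6,7,7]
arr[mid]=7=7: mid=4
arr[mid]=6<7: swap arr[1],arr[4]; lo=2,mid=5 → [6,6,7,7,7,7,7]
arr[mid]=7=7: mid=6
arr[mid]=7=7: mid=7
end: lo=2, hi=6; arr = [6,6,7,7,7,7,7]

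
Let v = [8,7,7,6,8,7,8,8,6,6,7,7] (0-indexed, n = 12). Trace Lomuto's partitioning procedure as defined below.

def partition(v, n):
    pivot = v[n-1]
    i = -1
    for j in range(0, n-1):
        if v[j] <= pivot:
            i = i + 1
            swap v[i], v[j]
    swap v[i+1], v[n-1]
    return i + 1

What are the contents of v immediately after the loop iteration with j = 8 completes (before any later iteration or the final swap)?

[7,7,6,7,6,8,8,8,8,6,7,7]

pivot = v[11] = 7; i = -1
j=0: v[0]=8 > 7 → no swap
j=1: v[1]=7 ≤ 7 → i=0, swap v[0],v[1] → [7,8,7,6,8,7,8,8,6,6,7,7]
j=2: v[2]=7 ≤ 7 → i=1, swap v[1],v[2] → [7,7,8,6,8,7,8,8,6,6,7,7]
j=3: v[3]=6 ≤ 7 → i=2, swap v[2],v[3] → [7,7,6,8,8,7,8,8,6,6,7,7]
j=4: v[4]=8 > 7 → no swap
j=5: v[5]=7 ≤ 7 → i=3, swap v[3],v[5] → [7,7,6,7,8,8,8,8,6,6,7,7]
j=6: v[6]=8 > 7 → no swap
j=7: v[7]=8 > 7 → no swap
j=8: v[8]=6 ≤ 7 → i=4, swap v[4],v[8] → [7,7,6,7,6,8,8,8,8,6,7,7]
(after j=8) v = [7,7,6,7,6,8,8,8,8,6,7,7]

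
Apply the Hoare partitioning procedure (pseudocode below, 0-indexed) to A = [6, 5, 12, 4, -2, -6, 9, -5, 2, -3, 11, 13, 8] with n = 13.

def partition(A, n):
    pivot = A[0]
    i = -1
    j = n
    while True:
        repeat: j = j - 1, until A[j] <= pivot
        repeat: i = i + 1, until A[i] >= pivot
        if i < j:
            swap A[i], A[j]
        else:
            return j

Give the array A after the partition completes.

[-3, 5, 2, 4, -2, -6, -5, 9, 12, 6, 11, 13, 8]

pivot = A[0] = 6; i = -1, j = 13
j→9 (A[9]=-3≤6), i→0 (A[0]=6≥6); i<j, swap → [-3, 5, 12, 4, -2, -6, 9, -5, 2, 6, 11, 13, 8]
j→8 (A[8]=2≤6), i→2 (A[2]=12≥6); i<j, swap → [-3, 5, 2, 4, -2, -6, 9, -5, 12, 6, 11, 13, 8]
j→7 (A[7]=-5≤6), i→6 (A[6]=9≥6); i<j, swap → [-3, 5, 2, 4, -2, -6, -5, 9, 12, 6, 11, 13, 8]
j→6, i→7; i≥j, return j=6. A = [-3, 5, 2, 4, -2, -6, -5, 9, 12, 6, 11, 13, 8]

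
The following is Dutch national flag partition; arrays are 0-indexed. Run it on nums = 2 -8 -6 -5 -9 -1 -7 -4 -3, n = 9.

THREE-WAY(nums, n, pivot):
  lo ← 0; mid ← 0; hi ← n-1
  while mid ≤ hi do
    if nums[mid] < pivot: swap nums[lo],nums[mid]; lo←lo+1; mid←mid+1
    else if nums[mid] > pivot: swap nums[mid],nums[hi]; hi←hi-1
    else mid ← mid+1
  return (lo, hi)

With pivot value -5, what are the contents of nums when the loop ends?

lo=0 mid=0 hi=8
2>-5: swap(0,8), hi=7 ⇒ -3 -8 -6 -5 -9 -1 -7 -4 2
-3>-5: swap(0,7), hi=6 ⇒ -4 -8 -6 -5 -9 -1 -7 -3 2
-4>-5: swap(0,6), hi=5 ⇒ -7 -8 -6 -5 -9 -1 -4 -3 2
-7<-5: swap(0,0), lo=1 mid=1 ⇒ -7 -8 -6 -5 -9 -1 -4 -3 2
-8<-5: swap(1,1), lo=2 mid=2 ⇒ -7 -8 -6 -5 -9 -1 -4 -3 2
-6<-5: swap(2,2), lo=3 mid=3 ⇒ -7 -8 -6 -5 -9 -1 -4 -3 2
-5=-5: mid=4
-9<-5: swap(3,4), lo=4 mid=5 ⇒ -7 -8 -6 -9 -5 -1 -4 -3 2
-1>-5: swap(5,5), hi=4 ⇒ -7 -8 -6 -9 -5 -1 -4 -3 2
done. lo=4 hi=4; nums=-7 -8 -6 -9 -5 -1 -4 -3 2

-7 -8 -6 -9 -5 -1 -4 -3 2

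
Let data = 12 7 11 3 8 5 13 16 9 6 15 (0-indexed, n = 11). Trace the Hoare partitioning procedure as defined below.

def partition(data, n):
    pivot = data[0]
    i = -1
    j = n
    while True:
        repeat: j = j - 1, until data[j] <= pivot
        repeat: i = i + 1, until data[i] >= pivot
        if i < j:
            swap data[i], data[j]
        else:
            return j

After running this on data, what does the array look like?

pivot = data[0] = 12; i = -1, j = 11
j→9 (data[9]=6≤12), i→0 (data[0]=12≥12); i<j, swap → 6 7 11 3 8 5 13 16 9 12 15
j→8 (data[8]=9≤12), i→6 (data[6]=13≥12); i<j, swap → 6 7 11 3 8 5 9 16 13 12 15
j→6, i→7; i≥j, return j=6. data = 6 7 11 3 8 5 9 16 13 12 15

6 7 11 3 8 5 9 16 13 12 15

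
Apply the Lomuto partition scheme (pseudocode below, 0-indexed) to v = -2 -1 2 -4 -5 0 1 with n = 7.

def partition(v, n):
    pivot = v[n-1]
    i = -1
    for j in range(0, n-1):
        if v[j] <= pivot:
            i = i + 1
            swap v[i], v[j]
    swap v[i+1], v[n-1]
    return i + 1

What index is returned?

pivot=1, i=-1
j=0: -2≤1, i=0, swap(0,0) ⇒ -2 -1 2 -4 -5 0 1
j=1: -1≤1, i=1, swap(1,1) ⇒ -2 -1 2 -4 -5 0 1
j=2: 2>1, skip
j=3: -4≤1, i=2, swap(2,3) ⇒ -2 -1 -4 2 -5 0 1
j=4: -5≤1, i=3, swap(3,4) ⇒ -2 -1 -4 -5 2 0 1
j=5: 0≤1, i=4, swap(4,5) ⇒ -2 -1 -4 -5 0 2 1
swap(5,6) ⇒ -2 -1 -4 -5 0 1 2; return 5

5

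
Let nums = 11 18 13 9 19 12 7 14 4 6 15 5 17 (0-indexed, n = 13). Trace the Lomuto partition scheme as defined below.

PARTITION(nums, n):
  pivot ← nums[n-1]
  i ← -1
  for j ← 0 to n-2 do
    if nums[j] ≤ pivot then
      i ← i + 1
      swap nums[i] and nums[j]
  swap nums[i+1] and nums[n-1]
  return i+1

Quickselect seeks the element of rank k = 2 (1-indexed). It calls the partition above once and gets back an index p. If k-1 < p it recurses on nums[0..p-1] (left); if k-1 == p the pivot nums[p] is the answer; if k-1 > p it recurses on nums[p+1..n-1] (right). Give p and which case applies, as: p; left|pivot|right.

pivot = nums[12] = 17; i = -1
j=0: nums[0]=11 ≤ 17 → i=0, swap nums[0],nums[0] (no change) → 11 18 13 9 19 12 7 14 4 6 15 5 17
j=1: nums[1]=18 > 17 → no swap
j=2: nums[2]=13 ≤ 17 → i=1, swap nums[1],nums[2] → 11 13 18 9 19 12 7 14 4 6 15 5 17
j=3: nums[3]=9 ≤ 17 → i=2, swap nums[2],nums[3] → 11 13 9 18 19 12 7 14 4 6 15 5 17
j=4: nums[4]=19 > 17 → no swap
j=5: nums[5]=12 ≤ 17 → i=3, swap nums[3],nums[5] → 11 13 9 12 19 18 7 14 4 6 15 5 17
j=6: nums[6]=7 ≤ 17 → i=4, swap nums[4],nums[6] → 11 13 9 12 7 18 19 14 4 6 15 5 17
j=7: nums[7]=14 ≤ 17 → i=5, swap nums[5],nums[7] → 11 13 9 12 7 14 19 18 4 6 15 5 17
j=8: nums[8]=4 ≤ 17 → i=6, swap nums[6],nums[8] → 11 13 9 12 7 14 4 18 19 6 15 5 17
j=9: nums[9]=6 ≤ 17 → i=7, swap nums[7],nums[9] → 11 13 9 12 7 14 4 6 19 18 15 5 17
j=10: nums[10]=15 ≤ 17 → i=8, swap nums[8],nums[10] → 11 13 9 12 7 14 4 6 15 18 19 5 17
j=11: nums[11]=5 ≤ 17 → i=9, swap nums[9],nums[11] → 11 13 9 12 7 14 4 6 15 5 19 18 17
final swap nums[10],nums[12] → 11 13 9 12 7 14 4 6 15 5 17 18 19; return 10
p = 10; k-1 = 1 < 10 ⇒ left

10; left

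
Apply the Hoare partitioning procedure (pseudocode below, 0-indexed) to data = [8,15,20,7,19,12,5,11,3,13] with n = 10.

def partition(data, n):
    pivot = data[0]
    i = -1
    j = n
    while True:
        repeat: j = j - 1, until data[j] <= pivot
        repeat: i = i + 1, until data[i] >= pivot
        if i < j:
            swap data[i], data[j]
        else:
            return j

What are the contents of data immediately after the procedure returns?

pivot = data[0] = 8; i = -1, j = 10
j→8 (data[8]=3≤8), i→0 (data[0]=8≥8); i<j, swap → [3,15,20,7,19,12,5,11,8,13]
j→6 (data[6]=5≤8), i→1 (data[1]=15≥8); i<j, swap → [3,5,20,7,19,12,15,11,8,13]
j→3 (data[3]=7≤8), i→2 (data[2]=20≥8); i<j, swap → [3,5,7,20,19,12,15,11,8,13]
j→2, i→3; i≥j, return j=2. data = [3,5,7,20,19,12,15,11,8,13]

[3,5,7,20,19,12,15,11,8,13]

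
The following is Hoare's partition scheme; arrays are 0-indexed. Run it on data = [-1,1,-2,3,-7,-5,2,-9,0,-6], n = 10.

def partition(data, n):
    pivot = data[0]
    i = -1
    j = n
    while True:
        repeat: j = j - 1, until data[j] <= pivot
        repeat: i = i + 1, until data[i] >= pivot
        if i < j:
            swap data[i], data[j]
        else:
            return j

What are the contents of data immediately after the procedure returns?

pivot = data[0] = -1; i = -1, j = 10
j→9 (data[9]=-6≤-1), i→0 (data[0]=-1≥-1); i<j, swap → [-6,1,-2,3,-7,-5,2,-9,0,-1]
j→7 (data[7]=-9≤-1), i→1 (data[1]=1≥-1); i<j, swap → [-6,-9,-2,3,-7,-5,2,1,0,-1]
j→5 (data[5]=-5≤-1), i→3 (data[3]=3≥-1); i<j, swap → [-6,-9,-2,-5,-7,3,2,1,0,-1]
j→4, i→5; i≥j, return j=4. data = [-6,-9,-2,-5,-7,3,2,1,0,-1]

[-6,-9,-2,-5,-7,3,2,1,0,-1]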